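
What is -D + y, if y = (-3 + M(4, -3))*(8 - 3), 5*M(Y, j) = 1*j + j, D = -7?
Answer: -14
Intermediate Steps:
M(Y, j) = 2*j/5 (M(Y, j) = (1*j + j)/5 = (j + j)/5 = (2*j)/5 = 2*j/5)
y = -21 (y = (-3 + (⅖)*(-3))*(8 - 3) = (-3 - 6/5)*5 = -21/5*5 = -21)
-D + y = -1*(-7) - 21 = 7 - 21 = -14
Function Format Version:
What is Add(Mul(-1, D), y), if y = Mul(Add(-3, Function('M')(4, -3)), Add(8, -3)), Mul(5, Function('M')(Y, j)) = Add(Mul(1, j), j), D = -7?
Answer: -14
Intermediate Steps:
Function('M')(Y, j) = Mul(Rational(2, 5), j) (Function('M')(Y, j) = Mul(Rational(1, 5), Add(Mul(1, j), j)) = Mul(Rational(1, 5), Add(j, j)) = Mul(Rational(1, 5), Mul(2, j)) = Mul(Rational(2, 5), j))
y = -21 (y = Mul(Add(-3, Mul(Rational(2, 5), -3)), Add(8, -3)) = Mul(Add(-3, Rational(-6, 5)), 5) = Mul(Rational(-21, 5), 5) = -21)
Add(Mul(-1, D), y) = Add(Mul(-1, -7), -21) = Add(7, -21) = -14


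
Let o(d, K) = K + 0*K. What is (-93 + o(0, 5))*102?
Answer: -8976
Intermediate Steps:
o(d, K) = K (o(d, K) = K + 0 = K)
(-93 + o(0, 5))*102 = (-93 + 5)*102 = -88*102 = -8976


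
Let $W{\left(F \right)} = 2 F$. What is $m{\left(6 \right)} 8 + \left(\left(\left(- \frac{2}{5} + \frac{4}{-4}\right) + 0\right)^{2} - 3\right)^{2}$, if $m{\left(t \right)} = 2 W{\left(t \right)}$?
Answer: $\frac{120676}{625} \approx 193.08$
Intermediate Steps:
$m{\left(t \right)} = 4 t$ ($m{\left(t \right)} = 2 \cdot 2 t = 4 t$)
$m{\left(6 \right)} 8 + \left(\left(\left(- \frac{2}{5} + \frac{4}{-4}\right) + 0\right)^{2} - 3\right)^{2} = 4 \cdot 6 \cdot 8 + \left(\left(\left(- \frac{2}{5} + \frac{4}{-4}\right) + 0\right)^{2} - 3\right)^{2} = 24 \cdot 8 + \left(\left(\left(\left(-2\right) \frac{1}{5} + 4 \left(- \frac{1}{4}\right)\right) + 0\right)^{2} - 3\right)^{2} = 192 + \left(\left(\left(- \frac{2}{5} - 1\right) + 0\right)^{2} - 3\right)^{2} = 192 + \left(\left(- \frac{7}{5} + 0\right)^{2} - 3\right)^{2} = 192 + \left(\left(- \frac{7}{5}\right)^{2} - 3\right)^{2} = 192 + \left(\frac{49}{25} - 3\right)^{2} = 192 + \left(- \frac{26}{25}\right)^{2} = 192 + \frac{676}{625} = \frac{120676}{625}$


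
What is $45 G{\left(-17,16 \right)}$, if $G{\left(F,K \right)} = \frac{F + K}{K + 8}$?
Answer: $- \frac{15}{8} \approx -1.875$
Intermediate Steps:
$G{\left(F,K \right)} = \frac{F + K}{8 + K}$
$45 G{\left(-17,16 \right)} = 45 \frac{-17 + 16}{8 + 16} = 45 \cdot \frac{1}{24} \left(-1\right) = 45 \left(- \frac{1}{24}\right) = - \frac{15}{8}$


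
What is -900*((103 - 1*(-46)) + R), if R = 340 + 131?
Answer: -558000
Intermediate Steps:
R = 471
-900*((103 - 1*(-46)) + R) = -900*((103 - 1*(-46)) + 471) = -900*((103 + 46) + 471) = -900*(149 + 471) = -900*620 = -558000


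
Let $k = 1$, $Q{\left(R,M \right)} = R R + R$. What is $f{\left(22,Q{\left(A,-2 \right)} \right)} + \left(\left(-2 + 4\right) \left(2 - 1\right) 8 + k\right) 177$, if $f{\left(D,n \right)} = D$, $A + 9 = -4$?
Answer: $3031$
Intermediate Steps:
$A = -13$ ($A = -9 - 4 = -13$)
$Q{\left(R,M \right)} = R + R^{2}$ ($Q{\left(R,M \right)} = R^{2} + R = R + R^{2}$)
$f{\left(22,Q{\left(A,-2 \right)} \right)} + \left(\left(-2 + 4\right) \left(2 - 1\right) 8 + k\right) 177 = 22 + \left(\left(-2 + 4\right) \left(2 - 1\right) 8 + 1\right) 177 = 22 + \left(2 \cdot 1 \cdot 8 + 1\right) 177 = 22 + \left(2 \cdot 8 + 1\right) 177 = 22 + \left(16 + 1\right) 177 = 22 + 17 \cdot 177 = 22 + 3009 = 3031$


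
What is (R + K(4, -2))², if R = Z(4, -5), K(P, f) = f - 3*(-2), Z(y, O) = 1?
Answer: 25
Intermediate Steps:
K(P, f) = 6 + f (K(P, f) = f + 6 = 6 + f)
R = 1
(R + K(4, -2))² = (1 + (6 - 2))² = (1 + 4)² = 5² = 25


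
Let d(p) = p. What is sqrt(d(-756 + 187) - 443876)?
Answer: I*sqrt(444445) ≈ 666.67*I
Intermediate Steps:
sqrt(d(-756 + 187) - 443876) = sqrt((-756 + 187) - 443876) = sqrt(-569 - 443876) = sqrt(-444445) = I*sqrt(444445)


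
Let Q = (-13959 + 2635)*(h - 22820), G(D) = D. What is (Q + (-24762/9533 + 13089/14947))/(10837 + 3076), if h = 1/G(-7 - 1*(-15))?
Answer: 73642197957221925/3964919811326 ≈ 18573.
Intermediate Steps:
h = ⅛ (h = 1/(-7 - 1*(-15)) = 1/(-7 + 15) = 1/8 = ⅛ ≈ 0.12500)
Q = 516824529/2 (Q = (-13959 + 2635)*(⅛ - 22820) = -11324*(-182559/8) = 516824529/2 ≈ 2.5841e+8)
(Q + (-24762/9533 + 13089/14947))/(10837 + 3076) = (516824529/2 + (-24762/9533 + 13089/14947))/(10837 + 3076) = (516824529/2 + (-24762*1/9533 + 13089*(1/14947)))/13913 = (516824529/2 + (-24762/9533 + 13089/14947))*(1/13913) = (516824529/2 - 245340177/142489751)*(1/13913) = (73642197957221925/284979502)*(1/13913) = 73642197957221925/3964919811326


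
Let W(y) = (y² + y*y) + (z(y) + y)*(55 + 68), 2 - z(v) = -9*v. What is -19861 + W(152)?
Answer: 213553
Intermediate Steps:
z(v) = 2 + 9*v (z(v) = 2 - (-9)*v = 2 + 9*v)
W(y) = 246 + 2*y² + 1230*y (W(y) = (y² + y*y) + ((2 + 9*y) + y)*(55 + 68) = (y² + y²) + (2 + 10*y)*123 = 2*y² + (246 + 1230*y) = 246 + 2*y² + 1230*y)
-19861 + W(152) = -19861 + (246 + 2*152² + 1230*152) = -19861 + (246 + 2*23104 + 186960) = -19861 + (246 + 46208 + 186960) = -19861 + 233414 = 213553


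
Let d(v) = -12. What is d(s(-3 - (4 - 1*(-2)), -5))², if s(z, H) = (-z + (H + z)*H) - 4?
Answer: 144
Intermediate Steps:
s(z, H) = -4 - z + H*(H + z) (s(z, H) = (-z + H*(H + z)) - 4 = -4 - z + H*(H + z))
d(s(-3 - (4 - 1*(-2)), -5))² = (-12)² = 144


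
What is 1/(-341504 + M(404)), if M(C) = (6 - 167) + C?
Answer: -1/341261 ≈ -2.9303e-6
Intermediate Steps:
M(C) = -161 + C
1/(-341504 + M(404)) = 1/(-341504 + (-161 + 404)) = 1/(-341504 + 243) = 1/(-341261) = -1/341261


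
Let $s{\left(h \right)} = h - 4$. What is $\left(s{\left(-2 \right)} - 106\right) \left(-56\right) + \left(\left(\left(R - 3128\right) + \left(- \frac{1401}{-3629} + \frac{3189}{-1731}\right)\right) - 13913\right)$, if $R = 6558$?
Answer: $- \frac{8820601113}{2093933} \approx -4212.5$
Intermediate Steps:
$s{\left(h \right)} = -4 + h$ ($s{\left(h \right)} = h - 4 = -4 + h$)
$\left(s{\left(-2 \right)} - 106\right) \left(-56\right) + \left(\left(\left(R - 3128\right) + \left(- \frac{1401}{-3629} + \frac{3189}{-1731}\right)\right) - 13913\right) = \left(\left(-4 - 2\right) - 106\right) \left(-56\right) + \left(\left(\left(6558 - 3128\right) + \left(- \frac{1401}{-3629} + \frac{3189}{-1731}\right)\right) - 13913\right) = \left(-6 - 106\right) \left(-56\right) + \left(\left(3430 + \left(\left(-1401\right) \left(- \frac{1}{3629}\right) + 3189 \left(- \frac{1}{1731}\right)\right)\right) - 13913\right) = \left(-112\right) \left(-56\right) + \left(\left(3430 + \left(\frac{1401}{3629} - \frac{1063}{577}\right)\right) - 13913\right) = 6272 + \left(\left(3430 - \frac{3049250}{2093933}\right) - 13913\right) = 6272 + \left(\frac{7179140940}{2093933} - 13913\right) = 6272 - \frac{21953748889}{2093933} = - \frac{8820601113}{2093933}$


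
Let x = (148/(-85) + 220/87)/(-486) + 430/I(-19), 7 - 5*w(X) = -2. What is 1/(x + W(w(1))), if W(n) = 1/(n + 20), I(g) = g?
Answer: -3721555935/84060004127 ≈ -0.044273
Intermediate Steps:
w(X) = 9/5 (w(X) = 7/5 - ⅕*(-2) = 7/5 + ⅖ = 9/5)
W(n) = 1/(20 + n)
x = -772758878/34142715 (x = (148/(-85) + 220/87)/(-486) + 430/(-19) = (148*(-1/85) + 220*(1/87))*(-1/486) + 430*(-1/19) = (-148/85 + 220/87)*(-1/486) - 430/19 = (5824/7395)*(-1/486) - 430/19 = -2912/1796985 - 430/19 = -772758878/34142715 ≈ -22.633)
1/(x + W(w(1))) = 1/(-772758878/34142715 + 1/(20 + 9/5)) = 1/(-772758878/34142715 + 1/(109/5)) = 1/(-772758878/34142715 + 5/109) = 1/(-84060004127/3721555935) = -3721555935/84060004127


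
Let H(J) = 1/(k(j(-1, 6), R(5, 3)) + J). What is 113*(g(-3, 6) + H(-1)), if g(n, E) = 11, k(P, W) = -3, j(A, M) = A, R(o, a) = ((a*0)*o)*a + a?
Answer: 4859/4 ≈ 1214.8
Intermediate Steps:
R(o, a) = a (R(o, a) = (0*o)*a + a = 0*a + a = 0 + a = a)
H(J) = 1/(-3 + J)
113*(g(-3, 6) + H(-1)) = 113*(11 + 1/(-3 - 1)) = 113*(11 + 1/(-4)) = 113*(11 - ¼) = 113*(43/4) = 4859/4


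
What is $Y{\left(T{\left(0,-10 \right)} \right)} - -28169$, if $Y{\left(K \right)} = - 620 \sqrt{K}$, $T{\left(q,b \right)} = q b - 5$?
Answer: $28169 - 620 i \sqrt{5} \approx 28169.0 - 1386.4 i$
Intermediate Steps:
$T{\left(q,b \right)} = -5 + b q$ ($T{\left(q,b \right)} = b q - 5 = -5 + b q$)
$Y{\left(T{\left(0,-10 \right)} \right)} - -28169 = - 620 \sqrt{-5 - 0} - -28169 = - 620 \sqrt{-5 + 0} + 28169 = - 620 \sqrt{-5} + 28169 = - 620 i \sqrt{5} + 28169 = 28169 - 620 i \sqrt{5}$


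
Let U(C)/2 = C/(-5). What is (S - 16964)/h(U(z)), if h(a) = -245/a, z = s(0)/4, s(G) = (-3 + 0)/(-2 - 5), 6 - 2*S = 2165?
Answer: -108261/34300 ≈ -3.1563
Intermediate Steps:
S = -2159/2 (S = 3 - ½*2165 = 3 - 2165/2 = -2159/2 ≈ -1079.5)
s(G) = 3/7 (s(G) = -3/(-7) = -3*(-⅐) = 3/7)
z = 3/28 (z = (3/7)/4 = (3/7)*(¼) = 3/28 ≈ 0.10714)
U(C) = -2*C/5 (U(C) = 2*(C/(-5)) = 2*(C*(-⅕)) = 2*(-C/5) = -2*C/5)
(S - 16964)/h(U(z)) = (-2159/2 - 16964)/((-245/((-⅖*3/28)))) = -36087/(2*((-245/(-3/70)))) = -36087/(2*((-245*(-70/3)))) = -36087/(2*17150/3) = -36087/2*3/17150 = -108261/34300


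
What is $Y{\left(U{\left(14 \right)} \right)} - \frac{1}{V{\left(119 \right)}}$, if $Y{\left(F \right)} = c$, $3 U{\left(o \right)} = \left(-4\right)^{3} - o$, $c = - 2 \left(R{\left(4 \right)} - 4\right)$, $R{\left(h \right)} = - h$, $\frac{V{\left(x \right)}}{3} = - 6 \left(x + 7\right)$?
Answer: $\frac{36289}{2268} \approx 16.0$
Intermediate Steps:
$V{\left(x \right)} = -126 - 18 x$ ($V{\left(x \right)} = 3 \left(- 6 \left(x + 7\right)\right) = 3 \left(- 6 \left(7 + x\right)\right) = 3 \left(-42 - 6 x\right) = -126 - 18 x$)
$c = 16$ ($c = - 2 \left(\left(-1\right) 4 - 4\right) = - 2 \left(-4 - 4\right) = \left(-2\right) \left(-8\right) = 16$)
$U{\left(o \right)} = - \frac{64}{3} - \frac{o}{3}$ ($U{\left(o \right)} = \frac{\left(-4\right)^{3} - o}{3} = \frac{-64 - o}{3} = - \frac{64}{3} - \frac{o}{3}$)
$Y{\left(F \right)} = 16$
$Y{\left(U{\left(14 \right)} \right)} - \frac{1}{V{\left(119 \right)}} = 16 - \frac{1}{-126 - 2142} = 16 - \frac{1}{-2268} = 16 - - \frac{1}{2268} = 16 + \frac{1}{2268} = \frac{36289}{2268}$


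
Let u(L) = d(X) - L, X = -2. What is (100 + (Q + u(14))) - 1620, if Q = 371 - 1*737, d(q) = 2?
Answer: -1898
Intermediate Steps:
u(L) = 2 - L
Q = -366 (Q = 371 - 737 = -366)
(100 + (Q + u(14))) - 1620 = (100 + (-366 + (2 - 1*14))) - 1620 = (100 + (-366 + (2 - 14))) - 1620 = (100 + (-366 - 12)) - 1620 = (100 - 378) - 1620 = -278 - 1620 = -1898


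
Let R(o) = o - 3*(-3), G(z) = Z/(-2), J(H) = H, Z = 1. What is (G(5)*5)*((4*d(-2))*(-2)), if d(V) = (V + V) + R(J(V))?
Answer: 60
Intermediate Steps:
G(z) = -1/2 (G(z) = 1/(-2) = 1*(-1/2) = -1/2)
R(o) = 9 + o (R(o) = o + 9 = 9 + o)
d(V) = 9 + 3*V (d(V) = (V + V) + (9 + V) = 2*V + (9 + V) = 9 + 3*V)
(G(5)*5)*((4*d(-2))*(-2)) = (-1/2*5)*((4*(9 + 3*(-2)))*(-2)) = -5*4*(9 - 6)*(-2)/2 = -5*4*3*(-2)/2 = -30*(-2) = -5/2*(-24) = 60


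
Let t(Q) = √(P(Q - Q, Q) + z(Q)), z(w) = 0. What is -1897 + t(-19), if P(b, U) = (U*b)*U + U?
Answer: -1897 + I*√19 ≈ -1897.0 + 4.3589*I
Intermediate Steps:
P(b, U) = U + b*U² (P(b, U) = b*U² + U = U + b*U²)
t(Q) = √Q (t(Q) = √(Q*(1 + Q*(Q - Q)) + 0) = √(Q*(1 + Q*0) + 0) = √(Q*(1 + 0) + 0) = √(Q*1 + 0) = √(Q + 0) = √Q)
-1897 + t(-19) = -1897 + √(-19) = -1897 + I*√19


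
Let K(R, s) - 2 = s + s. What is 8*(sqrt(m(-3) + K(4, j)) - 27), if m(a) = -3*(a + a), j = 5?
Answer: -216 + 8*sqrt(30) ≈ -172.18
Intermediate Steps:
m(a) = -6*a
K(R, s) = 2 + 2*s (K(R, s) = 2 + (s + s) = 2 + 2*s)
8*(sqrt(m(-3) + K(4, j)) - 27) = 8*(sqrt(-6*(-3) + (2 + 2*5)) - 27) = 8*(sqrt(18 + (2 + 10)) - 27) = 8*(sqrt(18 + 12) - 27) = 8*(sqrt(30) - 27) = 8*(-27 + sqrt(30)) = -216 + 8*sqrt(30)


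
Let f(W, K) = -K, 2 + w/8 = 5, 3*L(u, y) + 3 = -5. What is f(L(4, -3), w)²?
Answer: 576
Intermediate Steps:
L(u, y) = -8/3 (L(u, y) = -1 + (⅓)*(-5) = -1 - 5/3 = -8/3)
w = 24 (w = -16 + 8*5 = -16 + 40 = 24)
f(L(4, -3), w)² = (-1*24)² = (-24)² = 576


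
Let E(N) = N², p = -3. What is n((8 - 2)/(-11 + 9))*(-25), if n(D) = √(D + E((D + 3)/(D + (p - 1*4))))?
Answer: -25*I*√3 ≈ -43.301*I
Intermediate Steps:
n(D) = √(D + (3 + D)²/(-7 + D)²) (n(D) = √(D + ((D + 3)/(D + (-3 - 1*4)))²) = √(D + ((3 + D)/(D + (-3 - 4)))²) = √(D + ((3 + D)/(D - 7))²) = √(D + ((3 + D)/(-7 + D))²) = √(D + (3 + D)²/(-7 + D)²))
n((8 - 2)/(-11 + 9))*(-25) = √((8 - 2)/(-11 + 9) + (3 + (8 - 2)/(-11 + 9))²/(-7 + (8 - 2)/(-11 + 9))²)*(-25) = √(6/(-2) + (3 + 6/(-2))²/(-7 + 6/(-2))²)*(-25) = √(6*(-½) + (3 + 6*(-½))²/(-7 + 6*(-½))²)*(-25) = √(-3 + (3 - 3)²/(-7 - 3)²)*(-25) = √(-3 + 0²/(-10)²)*(-25) = √(-3 + (1/100)*0)*(-25) = √(-3 + 0)*(-25) = √(-3)*(-25) = (I*√3)*(-25) = -25*I*√3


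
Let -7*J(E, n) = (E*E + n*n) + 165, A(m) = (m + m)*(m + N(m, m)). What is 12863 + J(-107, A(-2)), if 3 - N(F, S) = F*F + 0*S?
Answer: 78283/7 ≈ 11183.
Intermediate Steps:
N(F, S) = 3 - F² (N(F, S) = 3 - (F*F + 0*S) = 3 - (F² + 0) = 3 - F²)
A(m) = 2*m*(3 + m - m²) (A(m) = (m + m)*(m + (3 - m²)) = (2*m)*(3 + m - m²) = 2*m*(3 + m - m²))
J(E, n) = -165/7 - E²/7 - n²/7 (J(E, n) = -((E*E + n*n) + 165)/7 = -((E² + n²) + 165)/7 = -(165 + E² + n²)/7 = -165/7 - E²/7 - n²/7)
12863 + J(-107, A(-2)) = 12863 + (-165/7 - ⅐*(-107)² - 16*(3 - 2 - 1*(-2)²)²/7) = 12863 + (-165/7 - ⅐*11449 - 16*(3 - 2 - 1*4)²/7) = 12863 + (-165/7 - 11449/7 - 16*(3 - 2 - 4)²/7) = 12863 + (-165/7 - 11449/7 - (2*(-2)*(-3))²/7) = 12863 + (-165/7 - 11449/7 - ⅐*12²) = 12863 + (-165/7 - 11449/7 - ⅐*144) = 12863 + (-165/7 - 11449/7 - 144/7) = 12863 - 11758/7 = 78283/7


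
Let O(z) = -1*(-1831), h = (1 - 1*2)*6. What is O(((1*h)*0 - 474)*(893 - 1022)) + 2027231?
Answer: 2029062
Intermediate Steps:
h = -6 (h = (1 - 2)*6 = -1*6 = -6)
O(z) = 1831
O(((1*h)*0 - 474)*(893 - 1022)) + 2027231 = 1831 + 2027231 = 2029062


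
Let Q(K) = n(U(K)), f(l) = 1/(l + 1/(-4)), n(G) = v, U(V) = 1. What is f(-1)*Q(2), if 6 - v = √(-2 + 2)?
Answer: -24/5 ≈ -4.8000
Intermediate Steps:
v = 6 (v = 6 - √(-2 + 2) = 6 - √0 = 6 - 1*0 = 6 + 0 = 6)
n(G) = 6
f(l) = 1/(-¼ + l) (f(l) = 1/(l + 1*(-¼)) = 1/(l - ¼) = 1/(-¼ + l))
Q(K) = 6
f(-1)*Q(2) = (4/(-1 + 4*(-1)))*6 = (4/(-1 - 4))*6 = (4/(-5))*6 = (4*(-⅕))*6 = -⅘*6 = -24/5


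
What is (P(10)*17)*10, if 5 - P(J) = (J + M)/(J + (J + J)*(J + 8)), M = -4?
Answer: 31348/37 ≈ 847.24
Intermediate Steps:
P(J) = 5 - (-4 + J)/(J + 2*J*(8 + J)) (P(J) = 5 - (J - 4)/(J + (J + J)*(J + 8)) = 5 - (-4 + J)/(J + (2*J)*(8 + J)) = 5 - (-4 + J)/(J + 2*J*(8 + J)))
(P(10)*17)*10 = ((2*(2 + 5*10² + 42*10)/(10*(17 + 2*10)))*17)*10 = ((2*(⅒)*(2 + 5*100 + 420)/(17 + 20))*17)*10 = ((2*(⅒)*(2 + 500 + 420)/37)*17)*10 = ((2*(⅒)*(1/37)*922)*17)*10 = ((922/185)*17)*10 = (15674/185)*10 = 31348/37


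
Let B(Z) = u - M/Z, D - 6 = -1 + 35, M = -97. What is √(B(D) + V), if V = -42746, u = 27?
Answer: I*√17086630/20 ≈ 206.68*I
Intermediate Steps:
D = 40 (D = 6 + (-1 + 35) = 6 + 34 = 40)
B(Z) = 27 + 97/Z (B(Z) = 27 - (-97)/Z = 27 + 97/Z)
√(B(D) + V) = √((27 + 97/40) - 42746) = √(1177/40 - 42746) = √(-1708663/40) = I*√17086630/20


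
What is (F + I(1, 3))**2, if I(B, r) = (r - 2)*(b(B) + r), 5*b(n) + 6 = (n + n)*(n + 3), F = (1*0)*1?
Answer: 289/25 ≈ 11.560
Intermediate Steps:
F = 0 (F = 0*1 = 0)
b(n) = -6/5 + 2*n*(3 + n)/5 (b(n) = -6/5 + ((n + n)*(n + 3))/5 = -6/5 + ((2*n)*(3 + n))/5 = -6/5 + (2*n*(3 + n))/5 = -6/5 + 2*n*(3 + n)/5)
I(B, r) = (-2 + r)*(-6/5 + r + 2*B**2/5 + 6*B/5) (I(B, r) = (r - 2)*((-6/5 + 2*B**2/5 + 6*B/5) + r) = (-2 + r)*(-6/5 + r + 2*B**2/5 + 6*B/5))
(F + I(1, 3))**2 = (0 + (12/5 + 3**2 - 2*3 - 12/5*1 - 4/5*1**2 + (2/5)*3*(-3 + 1**2 + 3*1)))**2 = (0 + (12/5 + 9 - 6 - 12/5 - 4/5*1 + (2/5)*3*(-3 + 1 + 3)))**2 = (0 + (12/5 + 9 - 6 - 12/5 - 4/5 + (2/5)*3*1))**2 = (0 + (12/5 + 9 - 6 - 12/5 - 4/5 + 6/5))**2 = (0 + 17/5)**2 = (17/5)**2 = 289/25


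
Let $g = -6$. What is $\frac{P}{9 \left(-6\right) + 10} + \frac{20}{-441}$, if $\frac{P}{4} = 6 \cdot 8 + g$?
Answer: $- \frac{18742}{4851} \approx -3.8635$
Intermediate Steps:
$P = 168$ ($P = 4 \left(6 \cdot 8 - 6\right) = 4 \left(48 - 6\right) = 4 \cdot 42 = 168$)
$\frac{P}{9 \left(-6\right) + 10} + \frac{20}{-441} = \frac{168}{9 \left(-6\right) + 10} + \frac{20}{-441} = \frac{168}{-54 + 10} + 20 \left(- \frac{1}{441}\right) = \frac{168}{-44} - \frac{20}{441} = 168 \left(- \frac{1}{44}\right) - \frac{20}{441} = - \frac{42}{11} - \frac{20}{441} = - \frac{18742}{4851}$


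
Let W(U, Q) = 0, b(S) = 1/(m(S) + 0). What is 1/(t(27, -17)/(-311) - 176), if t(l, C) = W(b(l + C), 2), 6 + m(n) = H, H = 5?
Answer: -1/176 ≈ -0.0056818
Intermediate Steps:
m(n) = -1 (m(n) = -6 + 5 = -1)
b(S) = -1 (b(S) = 1/(-1 + 0) = 1/(-1) = -1)
t(l, C) = 0
1/(t(27, -17)/(-311) - 176) = 1/(0/(-311) - 176) = 1/(0*(-1/311) - 176) = 1/(0 - 176) = 1/(-176) = -1/176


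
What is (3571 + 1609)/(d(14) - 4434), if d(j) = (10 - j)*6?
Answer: -2590/2229 ≈ -1.1620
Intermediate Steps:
d(j) = 60 - 6*j
(3571 + 1609)/(d(14) - 4434) = (3571 + 1609)/((60 - 6*14) - 4434) = 5180/((60 - 84) - 4434) = 5180/(-24 - 4434) = 5180/(-4458) = 5180*(-1/4458) = -2590/2229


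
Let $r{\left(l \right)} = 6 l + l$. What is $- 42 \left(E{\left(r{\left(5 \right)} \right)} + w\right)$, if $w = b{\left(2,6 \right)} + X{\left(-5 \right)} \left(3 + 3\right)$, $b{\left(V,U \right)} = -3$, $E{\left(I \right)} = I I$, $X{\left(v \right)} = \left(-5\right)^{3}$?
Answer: $-19824$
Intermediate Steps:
$X{\left(v \right)} = -125$
$r{\left(l \right)} = 7 l$
$E{\left(I \right)} = I^{2}$
$w = -753$ ($w = -3 - 125 \left(3 + 3\right) = -3 - 750 = -753$)
$- 42 \left(E{\left(r{\left(5 \right)} \right)} + w\right) = - 42 \left(\left(7 \cdot 5\right)^{2} - 753\right) = - 42 \left(35^{2} - 753\right) = - 42 \left(1225 - 753\right) = \left(-42\right) 472 = -19824$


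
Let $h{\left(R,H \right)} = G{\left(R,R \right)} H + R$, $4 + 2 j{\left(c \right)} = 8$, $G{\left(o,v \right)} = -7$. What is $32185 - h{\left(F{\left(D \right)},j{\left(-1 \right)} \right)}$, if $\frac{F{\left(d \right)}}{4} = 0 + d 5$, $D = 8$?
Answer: $32039$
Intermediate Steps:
$F{\left(d \right)} = 20 d$ ($F{\left(d \right)} = 4 \left(0 + d 5\right) = 4 \left(0 + 5 d\right) = 4 \cdot 5 d = 20 d$)
$j{\left(c \right)} = 2$ ($j{\left(c \right)} = -2 + \frac{1}{2} \cdot 8 = -2 + 4 = 2$)
$h{\left(R,H \right)} = R - 7 H$ ($h{\left(R,H \right)} = - 7 H + R = R - 7 H$)
$32185 - h{\left(F{\left(D \right)},j{\left(-1 \right)} \right)} = 32185 - \left(20 \cdot 8 - 14\right) = 32185 - \left(160 - 14\right) = 32185 - 146 = 32039$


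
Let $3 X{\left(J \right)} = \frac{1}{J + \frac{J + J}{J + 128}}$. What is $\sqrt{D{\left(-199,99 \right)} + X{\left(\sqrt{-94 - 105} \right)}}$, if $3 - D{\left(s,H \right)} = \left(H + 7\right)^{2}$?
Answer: $\frac{\sqrt{597} \sqrt{\frac{-871792931 - 6706229 i \sqrt{199}}{130 + i \sqrt{199}}}}{597} \approx 0.00010978 - 105.99 i$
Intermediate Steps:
$D{\left(s,H \right)} = 3 - \left(7 + H\right)^{2}$ ($D{\left(s,H \right)} = 3 - \left(H + 7\right)^{2} = 3 - \left(7 + H\right)^{2}$)
$X{\left(J \right)} = \frac{1}{3 \left(J + \frac{2 J}{128 + J}\right)}$ ($X{\left(J \right)} = \frac{1}{3 \left(J + \frac{J + J}{J + 128}\right)} = \frac{1}{3 \left(J + \frac{2 J}{128 + J}\right)}$)
$\sqrt{D{\left(-199,99 \right)} + X{\left(\sqrt{-94 - 105} \right)}} = \sqrt{\left(3 - \left(7 + 99\right)^{2}\right) + \frac{128 + \sqrt{-94 - 105}}{3 \sqrt{-94 - 105} \left(130 + \sqrt{-94 - 105}\right)}} = \sqrt{\left(3 - 106^{2}\right) + \frac{128 + \sqrt{-199}}{3 \sqrt{-199} \left(130 + \sqrt{-199}\right)}} = \sqrt{\left(3 - 11236\right) + \frac{128 + i \sqrt{199}}{3 i \sqrt{199} \left(130 + i \sqrt{199}\right)}} = \sqrt{\left(3 - 11236\right) + \frac{- \frac{i \sqrt{199}}{199} \left(128 + i \sqrt{199}\right)}{3 \left(130 + i \sqrt{199}\right)}} = \sqrt{-11233 - \frac{i \sqrt{199} \left(128 + i \sqrt{199}\right)}{597 \left(130 + i \sqrt{199}\right)}}$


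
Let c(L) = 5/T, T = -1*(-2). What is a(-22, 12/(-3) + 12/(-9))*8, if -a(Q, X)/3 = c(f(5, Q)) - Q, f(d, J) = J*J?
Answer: -588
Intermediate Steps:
f(d, J) = J**2
T = 2
c(L) = 5/2
a(Q, X) = -15/2 + 3*Q (a(Q, X) = -3*(5/2 - Q) = -15/2 + 3*Q)
a(-22, 12/(-3) + 12/(-9))*8 = (-15/2 + 3*(-22))*8 = (-15/2 - 66)*8 = -147/2*8 = -588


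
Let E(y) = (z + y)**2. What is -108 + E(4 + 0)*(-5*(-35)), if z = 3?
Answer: 8467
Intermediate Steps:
E(y) = (3 + y)**2
-108 + E(4 + 0)*(-5*(-35)) = -108 + (3 + (4 + 0))**2*(-5*(-35)) = -108 + (3 + 4)**2*175 = -108 + 7**2*175 = -108 + 49*175 = -108 + 8575 = 8467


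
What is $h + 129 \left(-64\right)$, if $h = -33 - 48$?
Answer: $-8337$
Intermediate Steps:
$h = -81$ ($h = -33 - 48 = -81$)
$h + 129 \left(-64\right) = -81 + 129 \left(-64\right) = -81 - 8256 = -8337$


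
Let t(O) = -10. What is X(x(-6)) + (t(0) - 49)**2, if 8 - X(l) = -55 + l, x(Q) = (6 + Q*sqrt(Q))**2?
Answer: 3724 + 72*I*sqrt(6) ≈ 3724.0 + 176.36*I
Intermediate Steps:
x(Q) = (6 + Q**(3/2))**2
X(l) = 63 - l (X(l) = 8 - (-55 + l) = 8 + (55 - l) = 63 - l)
X(x(-6)) + (t(0) - 49)**2 = (63 - (6 + (-6)**(3/2))**2) + (-10 - 49)**2 = (63 - (6 - 6*I*sqrt(6))**2) + (-59)**2 = (63 - (6 - 6*I*sqrt(6))**2) + 3481 = 3544 - (6 - 6*I*sqrt(6))**2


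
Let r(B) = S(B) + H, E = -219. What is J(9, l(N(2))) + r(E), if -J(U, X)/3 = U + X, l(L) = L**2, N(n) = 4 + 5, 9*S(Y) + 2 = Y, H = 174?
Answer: -1085/9 ≈ -120.56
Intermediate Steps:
S(Y) = -2/9 + Y/9
N(n) = 9
r(B) = 1564/9 + B/9 (r(B) = (-2/9 + B/9) + 174 = 1564/9 + B/9)
J(U, X) = -3*U - 3*X (J(U, X) = -3*(U + X) = -3*U - 3*X)
J(9, l(N(2))) + r(E) = (-3*9 - 3*9**2) + (1564/9 + (1/9)*(-219)) = (-27 - 3*81) + (1564/9 - 73/3) = (-27 - 243) + 1345/9 = -270 + 1345/9 = -1085/9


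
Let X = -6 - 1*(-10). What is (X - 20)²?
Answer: 256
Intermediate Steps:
X = 4 (X = -6 + 10 = 4)
(X - 20)² = (4 - 20)² = (-16)² = 256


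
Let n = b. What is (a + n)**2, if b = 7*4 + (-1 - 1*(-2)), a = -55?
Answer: 676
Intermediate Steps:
b = 29 (b = 28 + (-1 + 2) = 28 + 1 = 29)
n = 29
(a + n)**2 = (-55 + 29)**2 = (-26)**2 = 676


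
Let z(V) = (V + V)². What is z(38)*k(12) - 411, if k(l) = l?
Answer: 68901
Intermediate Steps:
z(V) = 4*V² (z(V) = (2*V)² = 4*V²)
z(38)*k(12) - 411 = (4*38²)*12 - 411 = (4*1444)*12 - 411 = 5776*12 - 411 = 69312 - 411 = 68901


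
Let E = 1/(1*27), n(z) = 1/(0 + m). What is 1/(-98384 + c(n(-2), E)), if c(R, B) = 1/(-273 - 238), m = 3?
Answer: -511/50274225 ≈ -1.0164e-5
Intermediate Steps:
n(z) = ⅓ (n(z) = 1/(0 + 3) = 1/3 = ⅓)
E = 1/27 ≈ 0.037037
c(R, B) = -1/511 (c(R, B) = 1/(-511) = -1/511)
1/(-98384 + c(n(-2), E)) = 1/(-98384 - 1/511) = 1/(-50274225/511) = -511/50274225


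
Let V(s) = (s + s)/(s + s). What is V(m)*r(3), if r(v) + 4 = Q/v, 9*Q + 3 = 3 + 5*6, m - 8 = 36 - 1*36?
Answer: -26/9 ≈ -2.8889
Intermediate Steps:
m = 8 (m = 8 + (36 - 1*36) = 8 + (36 - 36) = 8 + 0 = 8)
V(s) = 1 (V(s) = (2*s)/((2*s)) = (2*s)*(1/(2*s)) = 1)
Q = 10/3 (Q = -⅓ + (3 + 5*6)/9 = -⅓ + (3 + 30)/9 = -⅓ + (⅑)*33 = -⅓ + 11/3 = 10/3 ≈ 3.3333)
r(v) = -4 + 10/(3*v)
V(m)*r(3) = 1*(-4 + (10/3)/3) = 1*(-4 + (10/3)*(⅓)) = 1*(-4 + 10/9) = 1*(-26/9) = -26/9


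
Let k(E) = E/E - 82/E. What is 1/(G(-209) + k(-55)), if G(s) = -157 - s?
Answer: 55/2997 ≈ 0.018352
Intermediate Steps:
k(E) = 1 - 82/E
1/(G(-209) + k(-55)) = 1/((-157 - 1*(-209)) + (-82 - 55)/(-55)) = 1/((-157 + 209) - 1/55*(-137)) = 1/(52 + 137/55) = 1/(2997/55) = 55/2997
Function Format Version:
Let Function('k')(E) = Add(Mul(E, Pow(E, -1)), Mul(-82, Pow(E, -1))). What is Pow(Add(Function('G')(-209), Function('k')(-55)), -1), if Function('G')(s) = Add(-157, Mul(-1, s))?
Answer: Rational(55, 2997) ≈ 0.018352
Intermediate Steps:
Function('k')(E) = Add(1, Mul(-82, Pow(E, -1)))
Pow(Add(Function('G')(-209), Function('k')(-55)), -1) = Pow(Add(Add(-157, Mul(-1, -209)), Mul(Pow(-55, -1), Add(-82, -55))), -1) = Pow(Add(Add(-157, 209), Mul(Rational(-1, 55), -137)), -1) = Pow(Add(52, Rational(137, 55)), -1) = Pow(Rational(2997, 55), -1) = Rational(55, 2997)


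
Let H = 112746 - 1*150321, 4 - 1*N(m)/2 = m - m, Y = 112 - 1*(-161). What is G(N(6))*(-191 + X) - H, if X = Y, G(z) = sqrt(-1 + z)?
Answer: 37575 + 82*sqrt(7) ≈ 37792.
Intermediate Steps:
Y = 273 (Y = 112 + 161 = 273)
N(m) = 8 (N(m) = 8 - 2*(m - m) = 8 - 2*0 = 8 + 0 = 8)
X = 273
H = -37575 (H = 112746 - 150321 = -37575)
G(N(6))*(-191 + X) - H = sqrt(-1 + 8)*(-191 + 273) - 1*(-37575) = sqrt(7)*82 + 37575 = 82*sqrt(7) + 37575 = 37575 + 82*sqrt(7)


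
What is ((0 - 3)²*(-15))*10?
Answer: -1350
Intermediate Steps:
((0 - 3)²*(-15))*10 = ((-3)²*(-15))*10 = (9*(-15))*10 = -135*10 = -1350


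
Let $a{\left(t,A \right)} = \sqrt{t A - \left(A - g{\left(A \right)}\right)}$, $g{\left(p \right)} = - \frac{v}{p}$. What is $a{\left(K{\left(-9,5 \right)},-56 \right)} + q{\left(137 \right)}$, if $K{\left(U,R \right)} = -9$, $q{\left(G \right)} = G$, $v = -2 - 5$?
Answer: $137 + \frac{\sqrt{8958}}{4} \approx 160.66$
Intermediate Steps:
$v = -7$ ($v = -2 - 5 = -7$)
$g{\left(p \right)} = \frac{7}{p}$ ($g{\left(p \right)} = - \frac{-7}{p} = \frac{7}{p}$)
$a{\left(t,A \right)} = \sqrt{- A + \frac{7}{A} + A t}$ ($a{\left(t,A \right)} = \sqrt{t A - \left(A - \frac{7}{A}\right)} = \sqrt{A t - \left(A - \frac{7}{A}\right)} = \sqrt{- A + \frac{7}{A} + A t}$)
$a{\left(K{\left(-9,5 \right)},-56 \right)} + q{\left(137 \right)} = \sqrt{\left(-1\right) \left(-56\right) + \frac{7}{-56} - -504} + 137 = \sqrt{56 + 7 \left(- \frac{1}{56}\right) + 504} + 137 = \sqrt{56 - \frac{1}{8} + 504} + 137 = \sqrt{\frac{4479}{8}} + 137 = \frac{\sqrt{8958}}{4} + 137 = 137 + \frac{\sqrt{8958}}{4}$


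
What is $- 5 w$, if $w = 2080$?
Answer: $-10400$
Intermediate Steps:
$- 5 w = \left(-5\right) 2080 = -10400$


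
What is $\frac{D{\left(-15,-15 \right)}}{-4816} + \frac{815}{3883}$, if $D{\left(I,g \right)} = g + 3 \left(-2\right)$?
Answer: $\frac{572369}{2671504} \approx 0.21425$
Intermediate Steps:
$D{\left(I,g \right)} = -6 + g$ ($D{\left(I,g \right)} = g - 6 = -6 + g$)
$\frac{D{\left(-15,-15 \right)}}{-4816} + \frac{815}{3883} = \frac{-6 - 15}{-4816} + \frac{815}{3883} = \left(-21\right) \left(- \frac{1}{4816}\right) + 815 \cdot \frac{1}{3883} = \frac{3}{688} + \frac{815}{3883} = \frac{572369}{2671504}$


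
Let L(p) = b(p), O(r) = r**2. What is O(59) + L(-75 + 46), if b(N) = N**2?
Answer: 4322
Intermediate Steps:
L(p) = p**2
O(59) + L(-75 + 46) = 59**2 + (-75 + 46)**2 = 3481 + (-29)**2 = 3481 + 841 = 4322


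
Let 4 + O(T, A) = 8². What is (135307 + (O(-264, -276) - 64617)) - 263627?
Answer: -192877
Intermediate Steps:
O(T, A) = 60 (O(T, A) = -4 + 8² = -4 + 64 = 60)
(135307 + (O(-264, -276) - 64617)) - 263627 = (135307 + (60 - 64617)) - 263627 = (135307 - 64557) - 263627 = 70750 - 263627 = -192877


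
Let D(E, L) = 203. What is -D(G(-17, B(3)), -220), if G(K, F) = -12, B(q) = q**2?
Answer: -203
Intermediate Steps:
-D(G(-17, B(3)), -220) = -1*203 = -203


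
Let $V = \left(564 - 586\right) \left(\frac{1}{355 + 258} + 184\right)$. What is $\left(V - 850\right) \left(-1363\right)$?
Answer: $\frac{4092402048}{613} \approx 6.676 \cdot 10^{6}$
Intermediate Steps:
$V = - \frac{2481446}{613}$ ($V = - 22 \left(\frac{1}{613} + 184\right) = \left(-22\right) \frac{112793}{613} = - \frac{2481446}{613} \approx -4048.0$)
$\left(V - 850\right) \left(-1363\right) = \left(- \frac{2481446}{613} - 850\right) \left(-1363\right) = \left(- \frac{3002496}{613}\right) \left(-1363\right) = \frac{4092402048}{613}$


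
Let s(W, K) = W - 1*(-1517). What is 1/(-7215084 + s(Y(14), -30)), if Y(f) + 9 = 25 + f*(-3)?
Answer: -1/7213593 ≈ -1.3863e-7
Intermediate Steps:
Y(f) = 16 - 3*f (Y(f) = -9 + (25 + f*(-3)) = -9 + (25 - 3*f) = 16 - 3*f)
s(W, K) = 1517 + W (s(W, K) = W + 1517 = 1517 + W)
1/(-7215084 + s(Y(14), -30)) = 1/(-7215084 + (1517 + (16 - 3*14))) = 1/(-7215084 + (1517 + (16 - 42))) = 1/(-7215084 + (1517 - 26)) = 1/(-7215084 + 1491) = 1/(-7213593) = -1/7213593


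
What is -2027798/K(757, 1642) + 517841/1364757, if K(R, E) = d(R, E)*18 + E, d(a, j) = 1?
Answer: -1383295949513/1132748310 ≈ -1221.2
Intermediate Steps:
K(R, E) = 18 + E (K(R, E) = 1*18 + E = 18 + E)
-2027798/K(757, 1642) + 517841/1364757 = -2027798/(18 + 1642) + 517841/1364757 = -2027798/1660 + 517841*(1/1364757) = -2027798*1/1660 + 517841/1364757 = -1013899/830 + 517841/1364757 = -1383295949513/1132748310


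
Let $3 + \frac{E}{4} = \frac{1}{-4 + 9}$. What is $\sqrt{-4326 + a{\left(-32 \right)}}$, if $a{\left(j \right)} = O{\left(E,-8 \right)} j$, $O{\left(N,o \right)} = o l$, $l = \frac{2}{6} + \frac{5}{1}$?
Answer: $\frac{i \sqrt{26646}}{3} \approx 54.412 i$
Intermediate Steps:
$E = - \frac{56}{5}$ ($E = -12 + \frac{4}{-4 + 9} = -12 + \frac{4}{5} = - \frac{56}{5} \approx -11.2$)
$l = \frac{16}{3}$ ($l = 2 \cdot \frac{1}{6} + 5 \cdot 1 = \frac{1}{3} + 5 = \frac{16}{3} \approx 5.3333$)
$O{\left(N,o \right)} = \frac{16 o}{3}$ ($O{\left(N,o \right)} = o \frac{16}{3} = \frac{16 o}{3}$)
$a{\left(j \right)} = - \frac{128 j}{3}$ ($a{\left(j \right)} = \frac{16}{3} \left(-8\right) j = - \frac{128 j}{3}$)
$\sqrt{-4326 + a{\left(-32 \right)}} = \sqrt{-4326 - - \frac{4096}{3}} = \sqrt{-4326 + \frac{4096}{3}} = \sqrt{- \frac{8882}{3}} = \frac{i \sqrt{26646}}{3}$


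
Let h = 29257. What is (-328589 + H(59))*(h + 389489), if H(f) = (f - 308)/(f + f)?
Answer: -8118176568123/59 ≈ -1.3760e+11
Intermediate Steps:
H(f) = (-308 + f)/(2*f) (H(f) = (-308 + f)/((2*f)) = (-308 + f)*(1/(2*f)) = (-308 + f)/(2*f))
(-328589 + H(59))*(h + 389489) = (-328589 + (½)*(-308 + 59)/59)*(29257 + 389489) = (-328589 + (½)*(1/59)*(-249))*418746 = (-328589 - 249/118)*418746 = -38773751/118*418746 = -8118176568123/59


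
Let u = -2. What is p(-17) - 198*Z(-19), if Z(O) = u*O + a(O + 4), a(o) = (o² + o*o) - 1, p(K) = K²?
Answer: -96137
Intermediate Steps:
a(o) = -1 + 2*o² (a(o) = (o² + o²) - 1 = 2*o² - 1 = -1 + 2*o²)
Z(O) = -1 - 2*O + 2*(4 + O)² (Z(O) = -2*O + (-1 + 2*(O + 4)²) = -2*O + (-1 + 2*(4 + O)²) = -1 - 2*O + 2*(4 + O)²)
p(-17) - 198*Z(-19) = (-17)² - 198*(31 + 2*(-19)² + 14*(-19)) = 289 - 198*(31 + 2*361 - 266) = 289 - 198*(31 + 722 - 266) = 289 - 198*487 = 289 - 96426 = -96137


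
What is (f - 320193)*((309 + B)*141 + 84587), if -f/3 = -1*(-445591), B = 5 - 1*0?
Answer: -213518295726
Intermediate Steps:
B = 5 (B = 5 + 0 = 5)
f = -1336773 (f = -(-3)*(-445591) = -3*445591 = -1336773)
(f - 320193)*((309 + B)*141 + 84587) = (-1336773 - 320193)*((309 + 5)*141 + 84587) = -1656966*(314*141 + 84587) = -1656966*(44274 + 84587) = -1656966*128861 = -213518295726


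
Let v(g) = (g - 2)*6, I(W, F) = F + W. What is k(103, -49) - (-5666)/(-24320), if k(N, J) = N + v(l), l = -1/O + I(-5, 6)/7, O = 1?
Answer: 7288329/85120 ≈ 85.624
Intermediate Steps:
l = -6/7 (l = -1/1 + (6 - 5)/7 = -1*1 + 1*(⅐) = -1 + ⅐ = -6/7 ≈ -0.85714)
v(g) = -12 + 6*g (v(g) = (-2 + g)*6 = -12 + 6*g)
k(N, J) = -120/7 + N (k(N, J) = N + (-12 + 6*(-6/7)) = N + (-12 - 36/7) = N - 120/7 = -120/7 + N)
k(103, -49) - (-5666)/(-24320) = (-120/7 + 103) - (-5666)/(-24320) = 601/7 - (-5666)*(-1)/24320 = 601/7 - 1*2833/12160 = 601/7 - 2833/12160 = 7288329/85120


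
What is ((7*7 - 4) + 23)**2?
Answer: 4624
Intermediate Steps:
((7*7 - 4) + 23)**2 = ((49 - 4) + 23)**2 = (45 + 23)**2 = 68**2 = 4624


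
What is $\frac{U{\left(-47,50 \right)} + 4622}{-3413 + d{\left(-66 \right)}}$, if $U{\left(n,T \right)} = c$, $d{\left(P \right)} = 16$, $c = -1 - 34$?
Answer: $- \frac{4587}{3397} \approx -1.3503$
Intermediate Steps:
$c = -35$ ($c = -1 - 34 = -35$)
$U{\left(n,T \right)} = -35$
$\frac{U{\left(-47,50 \right)} + 4622}{-3413 + d{\left(-66 \right)}} = \frac{-35 + 4622}{-3413 + 16} = \frac{4587}{-3397} = 4587 \left(- \frac{1}{3397}\right) = - \frac{4587}{3397}$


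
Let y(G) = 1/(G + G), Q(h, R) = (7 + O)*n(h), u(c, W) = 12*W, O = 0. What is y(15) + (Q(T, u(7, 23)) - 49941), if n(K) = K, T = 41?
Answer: -1489619/30 ≈ -49654.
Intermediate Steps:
Q(h, R) = 7*h (Q(h, R) = (7 + 0)*h = 7*h)
y(G) = 1/(2*G)
y(15) + (Q(T, u(7, 23)) - 49941) = (1/2)/15 + (7*41 - 49941) = (1/2)*(1/15) + (287 - 49941) = 1/30 - 49654 = -1489619/30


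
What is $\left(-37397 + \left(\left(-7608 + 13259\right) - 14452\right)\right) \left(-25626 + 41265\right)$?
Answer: $-722490522$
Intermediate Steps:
$\left(-37397 + \left(\left(-7608 + 13259\right) - 14452\right)\right) \left(-25626 + 41265\right) = \left(-37397 + \left(5651 - 14452\right)\right) 15639 = \left(-37397 - 8801\right) 15639 = \left(-46198\right) 15639 = -722490522$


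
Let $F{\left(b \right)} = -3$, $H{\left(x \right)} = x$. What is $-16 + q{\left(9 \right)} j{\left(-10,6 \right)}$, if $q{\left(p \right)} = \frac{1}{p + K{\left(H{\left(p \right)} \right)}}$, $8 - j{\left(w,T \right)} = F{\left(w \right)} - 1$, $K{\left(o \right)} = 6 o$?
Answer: $- \frac{332}{21} \approx -15.81$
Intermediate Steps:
$j{\left(w,T \right)} = 12$ ($j{\left(w,T \right)} = 8 - \left(-3 - 1\right) = 8 - -4 = 8 + 4 = 12$)
$q{\left(p \right)} = \frac{1}{7 p}$ ($q{\left(p \right)} = \frac{1}{p + 6 p} = \frac{1}{7 p}$)
$-16 + q{\left(9 \right)} j{\left(-10,6 \right)} = -16 + \frac{1}{7 \cdot 9} \cdot 12 = -16 + \frac{1}{7} \cdot \frac{1}{9} \cdot 12 = -16 + \frac{1}{63} \cdot 12 = -16 + \frac{4}{21} = - \frac{332}{21}$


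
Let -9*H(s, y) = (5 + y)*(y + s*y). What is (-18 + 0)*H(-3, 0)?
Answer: 0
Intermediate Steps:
H(s, y) = -(5 + y)*(y + s*y)/9
(-18 + 0)*H(-3, 0) = (-18 + 0)*(-⅑*0*(5 + 0 + 5*(-3) - 3*0)) = -(-2)*0*(5 + 0 - 15 + 0) = -(-2)*0*(-10) = -18*0 = 0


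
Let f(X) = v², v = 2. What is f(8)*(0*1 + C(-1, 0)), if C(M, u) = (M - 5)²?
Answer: 144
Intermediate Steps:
C(M, u) = (-5 + M)²
f(X) = 4 (f(X) = 2² = 4)
f(8)*(0*1 + C(-1, 0)) = 4*(0*1 + (-5 - 1)²) = 4*(0 + (-6)²) = 4*(0 + 36) = 4*36 = 144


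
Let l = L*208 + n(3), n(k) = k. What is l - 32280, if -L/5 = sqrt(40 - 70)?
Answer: -32277 - 1040*I*sqrt(30) ≈ -32277.0 - 5696.3*I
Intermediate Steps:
L = -5*I*sqrt(30) (L = -5*sqrt(40 - 70) = -5*I*sqrt(30) ≈ -27.386*I)
l = 3 - 1040*I*sqrt(30) (l = -5*I*sqrt(30)*208 + 3 = -1040*I*sqrt(30) + 3 = 3 - 1040*I*sqrt(30) ≈ 3.0 - 5696.3*I)
l - 32280 = (3 - 1040*I*sqrt(30)) - 32280 = -32277 - 1040*I*sqrt(30)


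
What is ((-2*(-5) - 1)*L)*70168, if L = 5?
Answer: 3157560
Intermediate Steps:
((-2*(-5) - 1)*L)*70168 = ((-2*(-5) - 1)*5)*70168 = ((10 - 1)*5)*70168 = (9*5)*70168 = 45*70168 = 3157560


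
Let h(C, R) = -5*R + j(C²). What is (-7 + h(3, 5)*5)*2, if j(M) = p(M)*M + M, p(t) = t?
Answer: 636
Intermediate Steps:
j(M) = M + M² (j(M) = M*M + M = M² + M = M + M²)
h(C, R) = -5*R + C²*(1 + C²)
(-7 + h(3, 5)*5)*2 = (-7 + (3² + 3⁴ - 5*5)*5)*2 = (-7 + (9 + 81 - 25)*5)*2 = (-7 + 65*5)*2 = (-7 + 325)*2 = 318*2 = 636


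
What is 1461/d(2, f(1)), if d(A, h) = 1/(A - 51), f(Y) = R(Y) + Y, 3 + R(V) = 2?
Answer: -71589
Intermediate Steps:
R(V) = -1 (R(V) = -3 + 2 = -1)
f(Y) = -1 + Y
d(A, h) = 1/(-51 + A)
1461/d(2, f(1)) = 1461/(1/(-51 + 2)) = 1461/(1/(-49)) = 1461/(-1/49) = 1461*(-49) = -71589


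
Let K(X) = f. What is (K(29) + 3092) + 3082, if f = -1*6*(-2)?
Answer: 6186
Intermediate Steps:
f = 12 (f = -6*(-2) = 12)
K(X) = 12
(K(29) + 3092) + 3082 = (12 + 3092) + 3082 = 3104 + 3082 = 6186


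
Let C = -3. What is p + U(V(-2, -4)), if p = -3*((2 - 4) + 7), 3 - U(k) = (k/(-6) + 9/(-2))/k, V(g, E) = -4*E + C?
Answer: -448/39 ≈ -11.487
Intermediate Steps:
V(g, E) = -3 - 4*E (V(g, E) = -4*E - 3 = -3 - 4*E)
U(k) = 3 - (-9/2 - k/6)/k (U(k) = 3 - (k/(-6) + 9/(-2))/k = 3 - (k*(-⅙) + 9*(-½))/k = 3 - (-k/6 - 9/2)/k = 3 - (-9/2 - k/6)/k)
p = -15 (p = -3*(-2 + 7) = -3*5 = -15)
p + U(V(-2, -4)) = -15 + (27 + 19*(-3 - 4*(-4)))/(6*(-3 - 4*(-4))) = -15 + (27 + 19*(-3 + 16))/(6*(-3 + 16)) = -15 + (⅙)*(27 + 19*13)/13 = -15 + (⅙)*(1/13)*(27 + 247) = -15 + (⅙)*(1/13)*274 = -15 + 137/39 = -448/39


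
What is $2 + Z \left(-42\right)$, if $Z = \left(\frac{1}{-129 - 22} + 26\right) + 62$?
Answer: $- \frac{557752}{151} \approx -3693.7$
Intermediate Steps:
$Z = \frac{13287}{151}$ ($Z = \left(\frac{1}{-151} + 26\right) + 62 = \left(- \frac{1}{151} + 26\right) + 62 = \frac{3925}{151} + 62 = \frac{13287}{151} \approx 87.993$)
$2 + Z \left(-42\right) = 2 + \frac{13287}{151} \left(-42\right) = 2 - \frac{558054}{151} = - \frac{557752}{151}$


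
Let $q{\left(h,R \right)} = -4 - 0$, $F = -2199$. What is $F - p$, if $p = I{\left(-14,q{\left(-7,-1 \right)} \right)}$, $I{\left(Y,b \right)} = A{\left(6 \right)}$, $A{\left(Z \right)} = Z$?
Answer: $-2205$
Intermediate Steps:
$q{\left(h,R \right)} = -4$ ($q{\left(h,R \right)} = -4 + 0 = -4$)
$I{\left(Y,b \right)} = 6$
$p = 6$
$F - p = -2199 - 6 = -2205$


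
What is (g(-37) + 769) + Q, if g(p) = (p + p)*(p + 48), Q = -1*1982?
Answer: -2027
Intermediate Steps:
Q = -1982
g(p) = 2*p*(48 + p) (g(p) = (2*p)*(48 + p) = 2*p*(48 + p))
(g(-37) + 769) + Q = (2*(-37)*(48 - 37) + 769) - 1982 = (2*(-37)*11 + 769) - 1982 = (-814 + 769) - 1982 = -45 - 1982 = -2027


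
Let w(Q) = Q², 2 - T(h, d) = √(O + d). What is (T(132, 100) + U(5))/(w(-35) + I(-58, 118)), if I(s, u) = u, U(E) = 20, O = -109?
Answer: 22/1343 - 3*I/1343 ≈ 0.016381 - 0.0022338*I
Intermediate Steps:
T(h, d) = 2 - √(-109 + d)
(T(132, 100) + U(5))/(w(-35) + I(-58, 118)) = ((2 - √(-109 + 100)) + 20)/((-35)² + 118) = ((2 - √(-9)) + 20)/(1225 + 118) = ((2 - 3*I) + 20)/1343 = ((2 - 3*I) + 20)*(1/1343) = (22 - 3*I)*(1/1343) = 22/1343 - 3*I/1343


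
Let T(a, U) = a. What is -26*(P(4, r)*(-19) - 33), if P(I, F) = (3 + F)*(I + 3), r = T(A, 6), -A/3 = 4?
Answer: -30264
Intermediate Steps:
A = -12 (A = -3*4 = -12)
r = -12
P(I, F) = (3 + F)*(3 + I)
-26*(P(4, r)*(-19) - 33) = -26*((9 + 3*(-12) + 3*4 - 12*4)*(-19) - 33) = -26*((9 - 36 + 12 - 48)*(-19) - 33) = -26*(-63*(-19) - 33) = -26*(1197 - 33) = -26*1164 = -30264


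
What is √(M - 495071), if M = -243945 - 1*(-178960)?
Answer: 2*I*√140014 ≈ 748.37*I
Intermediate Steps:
M = -64985 (M = -243945 + 178960 = -64985)
√(M - 495071) = √(-64985 - 495071) = √(-560056) = 2*I*√140014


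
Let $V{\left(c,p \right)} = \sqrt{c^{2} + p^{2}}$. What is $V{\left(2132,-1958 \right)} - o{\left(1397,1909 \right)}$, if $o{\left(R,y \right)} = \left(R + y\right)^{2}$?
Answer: $-10929636 + 2 \sqrt{2094797} \approx -1.0927 \cdot 10^{7}$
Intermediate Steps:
$V{\left(2132,-1958 \right)} - o{\left(1397,1909 \right)} = \sqrt{2132^{2} + \left(-1958\right)^{2}} - \left(1397 + 1909\right)^{2} = \sqrt{4545424 + 3833764} - 3306^{2} = \sqrt{8379188} - 10929636 = 2 \sqrt{2094797} - 10929636 = -10929636 + 2 \sqrt{2094797}$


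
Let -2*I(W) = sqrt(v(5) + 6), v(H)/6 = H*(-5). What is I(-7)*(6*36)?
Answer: -1296*I ≈ -1296.0*I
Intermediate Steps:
v(H) = -30*H (v(H) = 6*(H*(-5)) = 6*(-5*H) = -30*H)
I(W) = -6*I (I(W) = -sqrt(-30*5 + 6)/2 = -sqrt(-150 + 6)/2 = -6*I)
I(-7)*(6*36) = (-6*I)*(6*36) = -6*I*216 = -1296*I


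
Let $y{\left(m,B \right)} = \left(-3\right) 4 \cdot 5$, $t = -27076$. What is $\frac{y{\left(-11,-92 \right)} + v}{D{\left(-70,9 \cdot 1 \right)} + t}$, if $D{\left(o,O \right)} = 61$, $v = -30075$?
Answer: $\frac{2009}{1801} \approx 1.1155$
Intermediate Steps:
$y{\left(m,B \right)} = -60$ ($y{\left(m,B \right)} = \left(-12\right) 5 = -60$)
$\frac{y{\left(-11,-92 \right)} + v}{D{\left(-70,9 \cdot 1 \right)} + t} = \frac{-60 - 30075}{61 - 27076} = - \frac{30135}{-27015} = \left(-30135\right) \left(- \frac{1}{27015}\right) = \frac{2009}{1801}$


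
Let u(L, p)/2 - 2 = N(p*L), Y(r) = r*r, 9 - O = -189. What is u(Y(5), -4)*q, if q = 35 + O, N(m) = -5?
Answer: -1398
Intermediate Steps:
O = 198 (O = 9 - 1*(-189) = 9 + 189 = 198)
Y(r) = r²
u(L, p) = -6 (u(L, p) = 4 + 2*(-5) = 4 - 10 = -6)
q = 233 (q = 35 + 198 = 233)
u(Y(5), -4)*q = -6*233 = -1398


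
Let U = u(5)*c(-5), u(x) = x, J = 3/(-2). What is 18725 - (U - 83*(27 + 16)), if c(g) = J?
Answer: 44603/2 ≈ 22302.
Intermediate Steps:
J = -3/2 (J = 3*(-½) = -3/2 ≈ -1.5000)
c(g) = -3/2
U = -15/2 (U = 5*(-3/2) = -15/2 ≈ -7.5000)
18725 - (U - 83*(27 + 16)) = 18725 - (-15/2 - 83*(27 + 16)) = 18725 - (-15/2 - 83*43) = 18725 - (-15/2 - 3569) = 18725 - 1*(-7153/2) = 18725 + 7153/2 = 44603/2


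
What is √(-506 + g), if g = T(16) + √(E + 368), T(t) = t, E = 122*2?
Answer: √(-490 + 6*√17) ≈ 21.57*I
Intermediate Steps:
E = 244
g = 16 + 6*√17 (g = 16 + √(244 + 368) = 16 + √612 = 16 + 6*√17 ≈ 40.739)
√(-506 + g) = √(-506 + (16 + 6*√17)) = √(-490 + 6*√17)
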